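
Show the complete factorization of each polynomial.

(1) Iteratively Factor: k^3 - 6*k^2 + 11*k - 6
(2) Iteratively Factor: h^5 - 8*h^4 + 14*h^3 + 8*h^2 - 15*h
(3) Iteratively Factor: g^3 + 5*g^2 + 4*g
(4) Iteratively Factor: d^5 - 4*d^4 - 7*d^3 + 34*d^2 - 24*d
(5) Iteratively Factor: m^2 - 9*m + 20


(1) = (k - 1)*(k^2 - 5*k + 6) = (k - 2)*(k - 1)*(k - 3)
(2) = (h + 1)*(h^4 - 9*h^3 + 23*h^2 - 15*h) = (h - 5)*(h + 1)*(h^3 - 4*h^2 + 3*h) = (h - 5)*(h - 1)*(h + 1)*(h^2 - 3*h) = (h - 5)*(h - 3)*(h - 1)*(h + 1)*(h)
(3) = (g + 1)*(g^2 + 4*g) = g*(g + 1)*(g + 4)
(4) = (d + 3)*(d^4 - 7*d^3 + 14*d^2 - 8*d) = (d - 4)*(d + 3)*(d^3 - 3*d^2 + 2*d) = (d - 4)*(d - 2)*(d + 3)*(d^2 - d) = (d - 4)*(d - 2)*(d - 1)*(d + 3)*(d)
(5) = (m - 4)*(m - 5)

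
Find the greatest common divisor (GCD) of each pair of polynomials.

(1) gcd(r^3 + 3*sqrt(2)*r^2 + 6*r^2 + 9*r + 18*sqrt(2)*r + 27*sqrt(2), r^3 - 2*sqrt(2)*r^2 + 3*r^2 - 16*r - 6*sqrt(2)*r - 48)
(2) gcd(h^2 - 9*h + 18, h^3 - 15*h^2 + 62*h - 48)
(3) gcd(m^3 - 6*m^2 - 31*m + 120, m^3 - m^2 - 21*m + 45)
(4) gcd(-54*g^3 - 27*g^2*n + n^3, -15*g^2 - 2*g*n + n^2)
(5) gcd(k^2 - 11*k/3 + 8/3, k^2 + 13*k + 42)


(1) = gcd((r + 3)^2*(r + 3*sqrt(2)), (r + 3)*(r - 4*sqrt(2))*(r + 2*sqrt(2))) = r + 3
(2) = h - 6
(3) = gcd((m - 8)*(m - 3)*(m + 5), (m - 3)^2*(m + 5)) = m^2 + 2*m - 15
(4) = 3*g + n
(5) = gcd((k - 8/3)*(k - 1), (k + 6)*(k + 7)) = 1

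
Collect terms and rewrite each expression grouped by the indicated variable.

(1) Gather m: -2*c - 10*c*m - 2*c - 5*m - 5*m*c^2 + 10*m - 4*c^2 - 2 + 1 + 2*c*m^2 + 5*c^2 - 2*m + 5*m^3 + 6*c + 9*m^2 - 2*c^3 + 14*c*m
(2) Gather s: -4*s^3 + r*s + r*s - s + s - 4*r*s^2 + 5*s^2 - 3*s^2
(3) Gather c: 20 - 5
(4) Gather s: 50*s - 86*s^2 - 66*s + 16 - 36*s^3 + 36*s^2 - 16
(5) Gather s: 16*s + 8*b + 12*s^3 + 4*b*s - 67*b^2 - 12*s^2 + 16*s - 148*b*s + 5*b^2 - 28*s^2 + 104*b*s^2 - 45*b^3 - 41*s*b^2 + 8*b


(1) = -2*c^3 + c^2 + 2*c + 5*m^3 + m^2*(2*c + 9) + m*(-5*c^2 + 4*c + 3) - 1
(2) = 2*r*s - 4*s^3 + s^2*(2 - 4*r)
(3) = 15
(4) = -36*s^3 - 50*s^2 - 16*s
(5) = -45*b^3 - 62*b^2 + 16*b + 12*s^3 + s^2*(104*b - 40) + s*(-41*b^2 - 144*b + 32)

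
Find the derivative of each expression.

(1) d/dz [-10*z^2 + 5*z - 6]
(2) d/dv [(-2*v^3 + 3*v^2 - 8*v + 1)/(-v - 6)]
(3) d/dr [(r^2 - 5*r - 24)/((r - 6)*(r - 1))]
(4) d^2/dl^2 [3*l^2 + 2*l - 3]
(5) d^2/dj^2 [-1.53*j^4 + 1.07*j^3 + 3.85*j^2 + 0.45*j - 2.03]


(1) = 5 - 20*z
(2) = (4*v^3 + 33*v^2 - 36*v + 49)/(v^2 + 12*v + 36)
(3) = 2*(-r^2 + 30*r - 99)/(r^4 - 14*r^3 + 61*r^2 - 84*r + 36)
(4) = 6
(5) = -18.36*j^2 + 6.42*j + 7.7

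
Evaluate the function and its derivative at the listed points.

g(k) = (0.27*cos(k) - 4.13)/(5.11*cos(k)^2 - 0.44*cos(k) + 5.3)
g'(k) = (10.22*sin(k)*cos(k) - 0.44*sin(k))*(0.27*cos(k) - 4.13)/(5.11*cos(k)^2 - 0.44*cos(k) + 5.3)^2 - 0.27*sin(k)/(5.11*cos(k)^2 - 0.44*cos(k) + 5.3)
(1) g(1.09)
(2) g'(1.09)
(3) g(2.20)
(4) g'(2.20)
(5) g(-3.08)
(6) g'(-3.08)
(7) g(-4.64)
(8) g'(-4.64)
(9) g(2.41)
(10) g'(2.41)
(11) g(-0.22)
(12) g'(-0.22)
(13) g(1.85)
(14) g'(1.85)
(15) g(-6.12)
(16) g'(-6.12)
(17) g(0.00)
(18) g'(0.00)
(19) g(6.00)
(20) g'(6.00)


(1) = -0.65
(2) = -0.44
(3) = -0.59
(4) = 0.39
(5) = -0.41
(6) = -0.02
(7) = -0.77
(8) = 0.12
(9) = -0.51
(10) = 0.30
(11) = -0.40
(12) = 0.09
(13) = -0.72
(14) = 0.35
(15) = -0.39
(16) = -0.07
(17) = -0.39
(18) = 0.00
(19) = -0.40
(20) = 0.12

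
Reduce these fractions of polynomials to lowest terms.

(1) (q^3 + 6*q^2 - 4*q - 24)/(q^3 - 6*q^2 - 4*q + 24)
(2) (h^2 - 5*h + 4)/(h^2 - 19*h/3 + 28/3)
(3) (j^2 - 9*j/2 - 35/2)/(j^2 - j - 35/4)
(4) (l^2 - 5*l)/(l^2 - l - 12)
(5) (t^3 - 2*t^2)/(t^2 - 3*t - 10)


(1) = (q + 6)/(q - 6)
(2) = (3*h - 3)/(3*h - 7)
(3) = (2*j - 14)/(2*j - 7)
(4) = (l^2 - 5*l)/(l^2 - l - 12)
(5) = (t^3 - 2*t^2)/(t^2 - 3*t - 10)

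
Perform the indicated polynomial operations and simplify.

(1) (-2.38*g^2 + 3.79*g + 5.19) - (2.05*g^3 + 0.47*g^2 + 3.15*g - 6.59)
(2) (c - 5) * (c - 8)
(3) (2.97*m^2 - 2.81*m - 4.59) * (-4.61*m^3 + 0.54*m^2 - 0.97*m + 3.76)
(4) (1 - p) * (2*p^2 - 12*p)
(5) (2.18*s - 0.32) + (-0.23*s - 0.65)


(1) = -2.05*g^3 - 2.85*g^2 + 0.64*g + 11.78
(2) = c^2 - 13*c + 40
(3) = -13.6917*m^5 + 14.5579*m^4 + 16.7616*m^3 + 11.4143*m^2 - 6.1133*m - 17.2584
(4) = -2*p^3 + 14*p^2 - 12*p
(5) = 1.95*s - 0.97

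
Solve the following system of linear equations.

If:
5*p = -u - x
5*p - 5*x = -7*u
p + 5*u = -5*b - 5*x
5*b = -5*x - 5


Then:
b = -48/23
p = -10/23
u = 25/23
x = 25/23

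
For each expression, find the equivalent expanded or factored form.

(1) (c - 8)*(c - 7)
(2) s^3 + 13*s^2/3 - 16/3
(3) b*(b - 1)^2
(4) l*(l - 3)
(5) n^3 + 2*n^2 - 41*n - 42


(1) = c^2 - 15*c + 56
(2) = (s - 1)*(s + 4/3)*(s + 4)
(3) = b^3 - 2*b^2 + b
(4) = l^2 - 3*l
(5) = (n - 6)*(n + 1)*(n + 7)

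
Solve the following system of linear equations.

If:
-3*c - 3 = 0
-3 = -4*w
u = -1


Then:
c = -1
u = -1
w = 3/4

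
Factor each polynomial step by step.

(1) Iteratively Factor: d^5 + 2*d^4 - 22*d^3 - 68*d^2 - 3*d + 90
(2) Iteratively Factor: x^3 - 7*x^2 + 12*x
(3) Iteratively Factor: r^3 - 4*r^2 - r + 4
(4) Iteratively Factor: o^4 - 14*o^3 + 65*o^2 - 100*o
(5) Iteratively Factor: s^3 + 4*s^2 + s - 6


(1) = (d - 5)*(d^4 + 7*d^3 + 13*d^2 - 3*d - 18) = (d - 5)*(d + 3)*(d^3 + 4*d^2 + d - 6) = (d - 5)*(d + 3)^2*(d^2 + d - 2) = (d - 5)*(d + 2)*(d + 3)^2*(d - 1)
(2) = (x - 3)*(x^2 - 4*x) = (x - 4)*(x - 3)*(x)
(3) = (r - 1)*(r^2 - 3*r - 4) = (r - 1)*(r + 1)*(r - 4)
(4) = (o - 5)*(o^3 - 9*o^2 + 20*o) = (o - 5)^2*(o^2 - 4*o) = (o - 5)^2*(o - 4)*(o)
(5) = (s - 1)*(s^2 + 5*s + 6) = (s - 1)*(s + 3)*(s + 2)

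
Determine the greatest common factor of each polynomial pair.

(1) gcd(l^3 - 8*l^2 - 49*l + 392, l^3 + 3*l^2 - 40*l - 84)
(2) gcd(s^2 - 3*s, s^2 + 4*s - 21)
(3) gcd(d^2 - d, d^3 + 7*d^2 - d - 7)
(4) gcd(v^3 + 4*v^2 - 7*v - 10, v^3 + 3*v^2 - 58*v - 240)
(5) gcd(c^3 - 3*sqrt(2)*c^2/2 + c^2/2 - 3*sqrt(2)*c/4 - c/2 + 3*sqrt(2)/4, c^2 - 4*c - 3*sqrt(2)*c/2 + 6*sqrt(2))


(1) = l + 7
(2) = gcd(s*(s - 3), (s - 3)*(s + 7)) = s - 3
(3) = d - 1
(4) = v + 5
(5) = c - 3*sqrt(2)/2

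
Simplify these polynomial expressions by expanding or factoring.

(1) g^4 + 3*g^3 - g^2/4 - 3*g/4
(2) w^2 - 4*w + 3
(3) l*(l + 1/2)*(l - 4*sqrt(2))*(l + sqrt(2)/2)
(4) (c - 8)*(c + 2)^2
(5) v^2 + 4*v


(1) = g*(g - 1/2)*(g + 1/2)*(g + 3)
(2) = (w - 3)*(w - 1)
(3) = l^4 - 7*sqrt(2)*l^3/2 + l^3/2 - 4*l^2 - 7*sqrt(2)*l^2/4 - 2*l
(4) = c^3 - 4*c^2 - 28*c - 32
(5) = v*(v + 4)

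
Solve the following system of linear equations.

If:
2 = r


Then:
r = 2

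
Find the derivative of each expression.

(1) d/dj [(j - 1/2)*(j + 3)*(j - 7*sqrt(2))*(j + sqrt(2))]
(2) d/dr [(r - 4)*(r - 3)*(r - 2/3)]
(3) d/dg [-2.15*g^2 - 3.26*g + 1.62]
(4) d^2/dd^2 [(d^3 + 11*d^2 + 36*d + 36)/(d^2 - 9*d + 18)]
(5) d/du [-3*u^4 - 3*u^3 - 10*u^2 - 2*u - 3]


(1) = 4*j^3 - 18*sqrt(2)*j^2 + 15*j^2/2 - 30*sqrt(2)*j - 31*j - 35 + 9*sqrt(2)
(2) = 3*r^2 - 46*r/3 + 50/3
(3) = -4.3*g - 3.26
(4) = 36*(11*d^3 - 54*d^2 - 108*d + 648)/(d^6 - 27*d^5 + 297*d^4 - 1701*d^3 + 5346*d^2 - 8748*d + 5832)
(5) = -12*u^3 - 9*u^2 - 20*u - 2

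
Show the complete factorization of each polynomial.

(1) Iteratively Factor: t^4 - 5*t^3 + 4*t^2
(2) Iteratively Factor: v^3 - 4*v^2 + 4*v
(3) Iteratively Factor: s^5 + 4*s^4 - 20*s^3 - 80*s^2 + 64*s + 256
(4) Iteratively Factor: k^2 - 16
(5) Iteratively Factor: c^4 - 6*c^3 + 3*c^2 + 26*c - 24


(1) = (t)*(t^3 - 5*t^2 + 4*t) = t*(t - 1)*(t^2 - 4*t) = t*(t - 4)*(t - 1)*(t)
(2) = (v - 2)*(v^2 - 2*v) = v*(v - 2)*(v - 2)
(3) = (s + 2)*(s^4 + 2*s^3 - 24*s^2 - 32*s + 128) = (s + 2)*(s + 4)*(s^3 - 2*s^2 - 16*s + 32) = (s - 4)*(s + 2)*(s + 4)*(s^2 + 2*s - 8) = (s - 4)*(s + 2)*(s + 4)^2*(s - 2)
(4) = (k - 4)*(k + 4)
(5) = (c + 2)*(c^3 - 8*c^2 + 19*c - 12) = (c - 3)*(c + 2)*(c^2 - 5*c + 4) = (c - 4)*(c - 3)*(c + 2)*(c - 1)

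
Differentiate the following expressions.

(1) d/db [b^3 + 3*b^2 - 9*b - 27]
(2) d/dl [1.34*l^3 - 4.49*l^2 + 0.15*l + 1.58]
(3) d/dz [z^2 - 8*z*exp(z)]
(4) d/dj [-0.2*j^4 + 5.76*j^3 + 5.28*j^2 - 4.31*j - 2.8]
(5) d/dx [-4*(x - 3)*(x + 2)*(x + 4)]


(1) = 3*b^2 + 6*b - 9
(2) = 4.02*l^2 - 8.98*l + 0.15
(3) = -8*z*exp(z) + 2*z - 8*exp(z)
(4) = -0.8*j^3 + 17.28*j^2 + 10.56*j - 4.31
(5) = -12*x^2 - 24*x + 40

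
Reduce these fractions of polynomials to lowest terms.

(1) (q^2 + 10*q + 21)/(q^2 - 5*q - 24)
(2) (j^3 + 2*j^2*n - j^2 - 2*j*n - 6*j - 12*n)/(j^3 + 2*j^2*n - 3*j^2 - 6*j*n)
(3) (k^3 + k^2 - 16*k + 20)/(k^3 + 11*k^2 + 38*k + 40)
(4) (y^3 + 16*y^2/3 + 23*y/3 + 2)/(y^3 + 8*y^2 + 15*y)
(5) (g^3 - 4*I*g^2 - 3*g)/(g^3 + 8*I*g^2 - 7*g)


(1) = (q + 7)/(q - 8)
(2) = (j + 2)/j
(3) = (k^2 - 4*k + 4)/(k^2 + 6*k + 8)
(4) = (3*y^2 + 7*y + 2)/(3*y^2 + 15*y)
(5) = (g^2 - 4*I*g - 3)/(g^2 + 8*I*g - 7)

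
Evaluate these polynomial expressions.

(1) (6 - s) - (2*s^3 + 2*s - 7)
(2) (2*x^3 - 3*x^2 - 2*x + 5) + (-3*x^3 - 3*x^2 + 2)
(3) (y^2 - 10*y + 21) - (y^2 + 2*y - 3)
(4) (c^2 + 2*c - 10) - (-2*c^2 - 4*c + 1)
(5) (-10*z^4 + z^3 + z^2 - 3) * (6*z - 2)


(1) = -2*s^3 - 3*s + 13
(2) = -x^3 - 6*x^2 - 2*x + 7
(3) = 24 - 12*y
(4) = 3*c^2 + 6*c - 11
(5) = -60*z^5 + 26*z^4 + 4*z^3 - 2*z^2 - 18*z + 6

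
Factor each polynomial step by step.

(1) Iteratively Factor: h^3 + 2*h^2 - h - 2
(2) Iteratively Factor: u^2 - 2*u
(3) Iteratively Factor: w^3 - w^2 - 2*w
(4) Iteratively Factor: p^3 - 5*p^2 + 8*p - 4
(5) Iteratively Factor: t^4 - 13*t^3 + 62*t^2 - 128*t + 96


(1) = (h + 2)*(h^2 - 1) = (h + 1)*(h + 2)*(h - 1)
(2) = (u)*(u - 2)
(3) = (w - 2)*(w^2 + w) = (w - 2)*(w + 1)*(w)
(4) = (p - 2)*(p^2 - 3*p + 2) = (p - 2)^2*(p - 1)
(5) = (t - 3)*(t^3 - 10*t^2 + 32*t - 32) = (t - 3)*(t - 2)*(t^2 - 8*t + 16) = (t - 4)*(t - 3)*(t - 2)*(t - 4)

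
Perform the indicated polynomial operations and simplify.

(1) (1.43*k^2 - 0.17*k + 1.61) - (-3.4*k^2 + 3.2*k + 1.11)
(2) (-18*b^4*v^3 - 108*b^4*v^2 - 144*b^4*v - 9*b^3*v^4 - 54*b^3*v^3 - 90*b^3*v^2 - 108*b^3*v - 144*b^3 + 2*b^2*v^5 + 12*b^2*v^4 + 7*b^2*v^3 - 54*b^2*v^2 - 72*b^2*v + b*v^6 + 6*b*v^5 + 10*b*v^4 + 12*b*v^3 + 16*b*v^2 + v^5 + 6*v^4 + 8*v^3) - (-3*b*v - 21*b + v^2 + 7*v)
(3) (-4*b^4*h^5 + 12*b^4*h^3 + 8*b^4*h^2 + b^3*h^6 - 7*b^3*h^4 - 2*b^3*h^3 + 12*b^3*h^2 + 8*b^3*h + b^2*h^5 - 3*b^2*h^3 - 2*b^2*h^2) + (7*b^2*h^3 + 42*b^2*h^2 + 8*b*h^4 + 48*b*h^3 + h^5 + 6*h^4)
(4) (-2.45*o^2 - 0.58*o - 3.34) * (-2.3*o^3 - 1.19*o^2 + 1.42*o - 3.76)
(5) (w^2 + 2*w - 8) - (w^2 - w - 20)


(1) = 4.83*k^2 - 3.37*k + 0.5
(2) = -18*b^4*v^3 - 108*b^4*v^2 - 144*b^4*v - 9*b^3*v^4 - 54*b^3*v^3 - 90*b^3*v^2 - 108*b^3*v - 144*b^3 + 2*b^2*v^5 + 12*b^2*v^4 + 7*b^2*v^3 - 54*b^2*v^2 - 72*b^2*v + b*v^6 + 6*b*v^5 + 10*b*v^4 + 12*b*v^3 + 16*b*v^2 + 3*b*v + 21*b + v^5 + 6*v^4 + 8*v^3 - v^2 - 7*v
(3) = -4*b^4*h^5 + 12*b^4*h^3 + 8*b^4*h^2 + b^3*h^6 - 7*b^3*h^4 - 2*b^3*h^3 + 12*b^3*h^2 + 8*b^3*h + b^2*h^5 + 4*b^2*h^3 + 40*b^2*h^2 + 8*b*h^4 + 48*b*h^3 + h^5 + 6*h^4
(4) = 5.635*o^5 + 4.2495*o^4 + 4.8932*o^3 + 12.363*o^2 - 2.562*o + 12.5584
(5) = 3*w + 12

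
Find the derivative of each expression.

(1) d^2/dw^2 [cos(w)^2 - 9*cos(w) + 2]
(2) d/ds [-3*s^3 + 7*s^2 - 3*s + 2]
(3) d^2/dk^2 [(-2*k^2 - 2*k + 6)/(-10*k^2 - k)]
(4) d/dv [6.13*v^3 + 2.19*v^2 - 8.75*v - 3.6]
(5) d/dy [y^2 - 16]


(1) = 9*cos(w) - 2*cos(2*w)
(2) = -9*s^2 + 14*s - 3
(3) = 12*(30*k^3 - 300*k^2 - 30*k - 1)/(k^3*(1000*k^3 + 300*k^2 + 30*k + 1))
(4) = 18.39*v^2 + 4.38*v - 8.75
(5) = 2*y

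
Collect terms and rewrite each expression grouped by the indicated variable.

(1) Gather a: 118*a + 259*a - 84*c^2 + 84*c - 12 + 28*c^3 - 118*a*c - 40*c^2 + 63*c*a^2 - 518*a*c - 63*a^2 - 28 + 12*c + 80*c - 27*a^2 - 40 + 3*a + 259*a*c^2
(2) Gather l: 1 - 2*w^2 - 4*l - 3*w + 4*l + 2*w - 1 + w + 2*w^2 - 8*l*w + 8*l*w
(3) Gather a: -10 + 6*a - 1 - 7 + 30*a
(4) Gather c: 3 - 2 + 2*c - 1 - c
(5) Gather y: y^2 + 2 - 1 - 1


(1) = a^2*(63*c - 90) + a*(259*c^2 - 636*c + 380) + 28*c^3 - 124*c^2 + 176*c - 80
(2) = 0
(3) = 36*a - 18
(4) = c
(5) = y^2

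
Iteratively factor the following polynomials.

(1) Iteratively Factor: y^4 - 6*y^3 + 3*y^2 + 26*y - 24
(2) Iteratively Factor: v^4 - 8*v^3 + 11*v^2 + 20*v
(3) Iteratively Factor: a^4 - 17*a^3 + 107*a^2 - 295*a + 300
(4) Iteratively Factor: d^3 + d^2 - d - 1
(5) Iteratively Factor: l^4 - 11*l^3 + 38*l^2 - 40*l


(1) = (y - 4)*(y^3 - 2*y^2 - 5*y + 6) = (y - 4)*(y - 1)*(y^2 - y - 6) = (y - 4)*(y - 1)*(y + 2)*(y - 3)
(2) = (v)*(v^3 - 8*v^2 + 11*v + 20) = v*(v + 1)*(v^2 - 9*v + 20) = v*(v - 4)*(v + 1)*(v - 5)
(3) = (a - 3)*(a^3 - 14*a^2 + 65*a - 100) = (a - 5)*(a - 3)*(a^2 - 9*a + 20) = (a - 5)*(a - 4)*(a - 3)*(a - 5)
(4) = (d + 1)*(d^2 - 1) = (d - 1)*(d + 1)*(d + 1)
(5) = (l - 5)*(l^3 - 6*l^2 + 8*l) = (l - 5)*(l - 2)*(l^2 - 4*l) = (l - 5)*(l - 4)*(l - 2)*(l)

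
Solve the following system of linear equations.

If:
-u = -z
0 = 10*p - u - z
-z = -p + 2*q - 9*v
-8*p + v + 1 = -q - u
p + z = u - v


Then:
p = 2/21
q = -13/21
u = 10/21
v = -2/21
z = 10/21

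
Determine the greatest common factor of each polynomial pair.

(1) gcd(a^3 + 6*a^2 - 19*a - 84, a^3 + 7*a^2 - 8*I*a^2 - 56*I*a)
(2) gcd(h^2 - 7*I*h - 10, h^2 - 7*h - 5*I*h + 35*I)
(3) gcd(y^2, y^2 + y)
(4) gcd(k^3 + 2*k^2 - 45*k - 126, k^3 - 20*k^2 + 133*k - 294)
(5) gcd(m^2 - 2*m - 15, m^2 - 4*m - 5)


(1) = gcd((a - 4)*(a + 3)*(a + 7), a*(a + 7)*(a - 8*I)) = a + 7
(2) = h - 5*I
(3) = y
(4) = k - 7
(5) = m - 5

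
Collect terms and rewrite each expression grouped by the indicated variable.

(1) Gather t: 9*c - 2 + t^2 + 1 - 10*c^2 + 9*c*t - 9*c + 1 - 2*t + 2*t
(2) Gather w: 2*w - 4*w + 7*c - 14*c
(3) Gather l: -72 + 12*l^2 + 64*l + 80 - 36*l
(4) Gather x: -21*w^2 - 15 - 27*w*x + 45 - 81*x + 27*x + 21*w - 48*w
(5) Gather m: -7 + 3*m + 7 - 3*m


(1) = -10*c^2 + 9*c*t + t^2
(2) = -7*c - 2*w
(3) = 12*l^2 + 28*l + 8
(4) = -21*w^2 - 27*w + x*(-27*w - 54) + 30
(5) = 0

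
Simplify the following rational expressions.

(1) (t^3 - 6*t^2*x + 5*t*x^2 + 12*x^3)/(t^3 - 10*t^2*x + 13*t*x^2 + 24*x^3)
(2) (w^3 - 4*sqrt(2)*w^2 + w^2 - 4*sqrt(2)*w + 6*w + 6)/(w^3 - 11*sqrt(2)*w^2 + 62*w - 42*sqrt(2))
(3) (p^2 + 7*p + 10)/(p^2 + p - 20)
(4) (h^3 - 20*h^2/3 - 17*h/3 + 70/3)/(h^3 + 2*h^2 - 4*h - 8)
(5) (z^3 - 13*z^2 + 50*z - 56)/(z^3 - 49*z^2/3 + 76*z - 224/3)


(1) = (-t + 4*x)/(-t + 8*x)
(2) = (w + 1)/(w - 7*sqrt(2))
(3) = (p + 2)/(p - 4)
(4) = (3*h^2 - 26*h + 35)/(3*h^2 - 12)
(5) = (3*z^2 - 18*z + 24)/(3*z^2 - 28*z + 32)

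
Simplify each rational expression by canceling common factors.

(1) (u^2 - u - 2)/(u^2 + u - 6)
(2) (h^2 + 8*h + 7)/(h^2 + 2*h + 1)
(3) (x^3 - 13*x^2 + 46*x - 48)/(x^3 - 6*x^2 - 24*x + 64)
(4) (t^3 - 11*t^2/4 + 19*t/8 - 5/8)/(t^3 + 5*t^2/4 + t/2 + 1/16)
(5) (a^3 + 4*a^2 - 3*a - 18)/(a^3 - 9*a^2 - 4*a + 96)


(1) = (u + 1)/(u + 3)
(2) = (h + 7)/(h + 1)
(3) = (x - 3)/(x + 4)
(4) = (16*t^3 - 44*t^2 + 38*t - 10)/(16*t^3 + 20*t^2 + 8*t + 1)
(5) = (a^2 + a - 6)/(a^2 - 12*a + 32)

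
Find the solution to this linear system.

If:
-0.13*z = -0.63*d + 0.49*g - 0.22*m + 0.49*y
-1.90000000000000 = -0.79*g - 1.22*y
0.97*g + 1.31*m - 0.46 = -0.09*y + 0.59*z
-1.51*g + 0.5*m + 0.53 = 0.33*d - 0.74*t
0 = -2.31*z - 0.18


Then:
d = 2.36604239519635 - 0.798670832393897*y
g = 2.40506329113924 - 1.54430379746835*y
m = 1.07478983476664*y - 1.46479802929701
t = 6.23626834416697 - 4.23358787331152*y
z = -0.08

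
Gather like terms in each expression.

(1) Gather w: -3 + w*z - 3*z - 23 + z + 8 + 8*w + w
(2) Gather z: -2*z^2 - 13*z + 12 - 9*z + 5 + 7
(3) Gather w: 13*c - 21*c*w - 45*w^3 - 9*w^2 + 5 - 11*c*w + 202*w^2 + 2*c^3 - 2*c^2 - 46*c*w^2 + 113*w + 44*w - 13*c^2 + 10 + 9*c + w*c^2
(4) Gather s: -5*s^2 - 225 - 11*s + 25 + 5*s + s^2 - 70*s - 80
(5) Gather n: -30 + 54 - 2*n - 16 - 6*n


(1) = w*(z + 9) - 2*z - 18
(2) = -2*z^2 - 22*z + 24
(3) = 2*c^3 - 15*c^2 + 22*c - 45*w^3 + w^2*(193 - 46*c) + w*(c^2 - 32*c + 157) + 15
(4) = -4*s^2 - 76*s - 280
(5) = 8 - 8*n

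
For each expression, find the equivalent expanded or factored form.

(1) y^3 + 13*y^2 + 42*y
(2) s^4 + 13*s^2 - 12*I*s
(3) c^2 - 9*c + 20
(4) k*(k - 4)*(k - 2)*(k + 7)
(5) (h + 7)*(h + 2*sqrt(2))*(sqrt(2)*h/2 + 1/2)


(1) = y*(y + 6)*(y + 7)
(2) = s*(s - 3*I)*(s - I)*(s + 4*I)
(3) = (c - 5)*(c - 4)
(4) = k^4 + k^3 - 34*k^2 + 56*k
(5) = sqrt(2)*h^3/2 + 5*h^2/2 + 7*sqrt(2)*h^2/2 + sqrt(2)*h + 35*h/2 + 7*sqrt(2)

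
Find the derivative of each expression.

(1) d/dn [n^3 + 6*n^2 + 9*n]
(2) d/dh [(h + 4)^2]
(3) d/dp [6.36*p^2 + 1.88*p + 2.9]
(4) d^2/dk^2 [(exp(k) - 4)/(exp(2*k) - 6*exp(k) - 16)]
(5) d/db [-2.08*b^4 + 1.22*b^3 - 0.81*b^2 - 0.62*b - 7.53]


(1) = 3*n^2 + 12*n + 9
(2) = 2*h + 8
(3) = 12.72*p + 1.88
(4) = (exp(4*k) - 10*exp(3*k) + 168*exp(2*k) - 496*exp(k) + 640)*exp(k)/(exp(6*k) - 18*exp(5*k) + 60*exp(4*k) + 360*exp(3*k) - 960*exp(2*k) - 4608*exp(k) - 4096)
(5) = -8.32*b^3 + 3.66*b^2 - 1.62*b - 0.62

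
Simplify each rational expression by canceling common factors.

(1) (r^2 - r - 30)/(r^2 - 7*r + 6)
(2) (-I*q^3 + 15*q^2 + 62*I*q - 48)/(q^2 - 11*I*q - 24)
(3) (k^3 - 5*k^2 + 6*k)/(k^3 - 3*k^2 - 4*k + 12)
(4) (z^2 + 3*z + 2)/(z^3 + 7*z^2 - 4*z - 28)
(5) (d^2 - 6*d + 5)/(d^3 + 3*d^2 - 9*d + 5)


(1) = (r + 5)/(r - 1)
(2) = (-I*q^3 + 15*q^2 + 62*I*q - 48)/(q^2 - 11*I*q - 24)
(3) = k/(k + 2)
(4) = (z + 1)/(z^2 + 5*z - 14)
(5) = (d - 5)/(d^2 + 4*d - 5)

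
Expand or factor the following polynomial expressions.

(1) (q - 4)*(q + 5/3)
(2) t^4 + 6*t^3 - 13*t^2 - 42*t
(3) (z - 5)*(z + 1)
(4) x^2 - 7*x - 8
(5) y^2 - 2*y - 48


(1) = q^2 - 7*q/3 - 20/3
(2) = t*(t - 3)*(t + 2)*(t + 7)
(3) = z^2 - 4*z - 5
(4) = (x - 8)*(x + 1)
(5) = (y - 8)*(y + 6)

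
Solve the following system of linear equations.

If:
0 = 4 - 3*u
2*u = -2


Then:
No Solution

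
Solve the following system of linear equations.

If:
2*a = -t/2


Then:
a = -t/4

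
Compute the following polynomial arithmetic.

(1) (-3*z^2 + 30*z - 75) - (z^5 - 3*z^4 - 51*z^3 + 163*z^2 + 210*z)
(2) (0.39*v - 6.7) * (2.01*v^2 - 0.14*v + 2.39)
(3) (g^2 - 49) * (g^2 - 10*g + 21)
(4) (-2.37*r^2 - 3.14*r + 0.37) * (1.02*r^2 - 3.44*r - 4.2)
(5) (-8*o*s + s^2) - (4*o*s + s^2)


(1) = -z^5 + 3*z^4 + 51*z^3 - 166*z^2 - 180*z - 75
(2) = 0.7839*v^3 - 13.5216*v^2 + 1.8701*v - 16.013
(3) = g^4 - 10*g^3 - 28*g^2 + 490*g - 1029
(4) = -2.4174*r^4 + 4.95*r^3 + 21.133*r^2 + 11.9152*r - 1.554
(5) = -12*o*s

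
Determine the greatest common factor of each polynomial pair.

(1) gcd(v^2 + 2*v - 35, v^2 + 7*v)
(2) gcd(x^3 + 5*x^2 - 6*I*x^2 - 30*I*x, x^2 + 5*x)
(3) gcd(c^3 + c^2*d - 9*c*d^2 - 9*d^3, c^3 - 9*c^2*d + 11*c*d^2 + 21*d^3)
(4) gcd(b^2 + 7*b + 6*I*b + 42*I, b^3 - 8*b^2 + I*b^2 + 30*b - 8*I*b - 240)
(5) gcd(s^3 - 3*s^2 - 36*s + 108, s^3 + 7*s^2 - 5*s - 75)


(1) = gcd((v - 5)*(v + 7), v*(v + 7)) = v + 7
(2) = gcd(x*(x + 5)*(x - 6*I), x*(x + 5)) = x^2 + 5*x
(3) = c^2 - 2*c*d - 3*d^2
(4) = b + 6*I
(5) = gcd((s - 6)*(s - 3)*(s + 6), (s - 3)*(s + 5)^2) = s - 3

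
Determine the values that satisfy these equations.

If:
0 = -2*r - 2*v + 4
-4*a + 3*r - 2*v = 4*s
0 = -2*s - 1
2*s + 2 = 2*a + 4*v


Then:
a = 9/2
r = 4
s = -1/2
v = -2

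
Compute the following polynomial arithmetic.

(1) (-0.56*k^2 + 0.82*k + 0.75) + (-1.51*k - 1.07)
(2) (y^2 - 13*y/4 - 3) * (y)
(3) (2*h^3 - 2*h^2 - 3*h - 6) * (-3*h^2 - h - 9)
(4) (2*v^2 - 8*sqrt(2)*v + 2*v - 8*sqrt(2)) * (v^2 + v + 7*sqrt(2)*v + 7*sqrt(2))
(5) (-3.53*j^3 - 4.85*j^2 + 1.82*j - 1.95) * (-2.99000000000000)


(1) = -0.56*k^2 - 0.69*k - 0.32
(2) = y^3 - 13*y^2/4 - 3*y
(3) = -6*h^5 + 4*h^4 - 7*h^3 + 39*h^2 + 33*h + 54
(4) = 2*v^4 + 4*v^3 + 6*sqrt(2)*v^3 - 110*v^2 + 12*sqrt(2)*v^2 - 224*v + 6*sqrt(2)*v - 112
(5) = 10.5547*j^3 + 14.5015*j^2 - 5.4418*j + 5.8305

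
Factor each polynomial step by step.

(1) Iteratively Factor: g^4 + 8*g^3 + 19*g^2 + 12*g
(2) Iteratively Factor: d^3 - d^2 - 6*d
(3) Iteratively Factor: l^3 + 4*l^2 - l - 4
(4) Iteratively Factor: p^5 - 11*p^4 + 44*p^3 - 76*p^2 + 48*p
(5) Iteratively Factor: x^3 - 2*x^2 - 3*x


(1) = (g + 4)*(g^3 + 4*g^2 + 3*g) = g*(g + 4)*(g^2 + 4*g + 3) = g*(g + 1)*(g + 4)*(g + 3)
(2) = (d + 2)*(d^2 - 3*d) = (d - 3)*(d + 2)*(d)
(3) = (l + 4)*(l^2 - 1) = (l - 1)*(l + 4)*(l + 1)
(4) = (p - 3)*(p^4 - 8*p^3 + 20*p^2 - 16*p) = (p - 3)*(p - 2)*(p^3 - 6*p^2 + 8*p) = (p - 4)*(p - 3)*(p - 2)*(p^2 - 2*p) = (p - 4)*(p - 3)*(p - 2)^2*(p)
(5) = (x)*(x^2 - 2*x - 3) = x*(x - 3)*(x + 1)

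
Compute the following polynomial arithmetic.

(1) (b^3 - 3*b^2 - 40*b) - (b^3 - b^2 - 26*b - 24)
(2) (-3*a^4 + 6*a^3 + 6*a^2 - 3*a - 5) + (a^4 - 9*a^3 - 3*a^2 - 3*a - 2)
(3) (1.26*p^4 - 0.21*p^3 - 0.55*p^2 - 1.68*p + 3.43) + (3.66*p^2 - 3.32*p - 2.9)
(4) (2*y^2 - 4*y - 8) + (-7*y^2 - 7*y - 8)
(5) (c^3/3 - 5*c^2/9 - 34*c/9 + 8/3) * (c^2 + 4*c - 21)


(1) = -2*b^2 - 14*b + 24
(2) = -2*a^4 - 3*a^3 + 3*a^2 - 6*a - 7
(3) = 1.26*p^4 - 0.21*p^3 + 3.11*p^2 - 5.0*p + 0.53
(4) = -5*y^2 - 11*y - 16
(5) = c^5/3 + 7*c^4/9 - 13*c^3 - 7*c^2/9 + 90*c - 56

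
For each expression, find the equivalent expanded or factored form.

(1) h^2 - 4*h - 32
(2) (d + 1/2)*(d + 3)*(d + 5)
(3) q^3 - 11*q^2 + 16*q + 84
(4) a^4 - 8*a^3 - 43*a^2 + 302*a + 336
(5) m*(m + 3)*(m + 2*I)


(1) = (h - 8)*(h + 4)
(2) = d^3 + 17*d^2/2 + 19*d + 15/2
(3) = (q - 7)*(q - 6)*(q + 2)
(4) = (a - 8)*(a - 7)*(a + 1)*(a + 6)
(5) = m^3 + 3*m^2 + 2*I*m^2 + 6*I*m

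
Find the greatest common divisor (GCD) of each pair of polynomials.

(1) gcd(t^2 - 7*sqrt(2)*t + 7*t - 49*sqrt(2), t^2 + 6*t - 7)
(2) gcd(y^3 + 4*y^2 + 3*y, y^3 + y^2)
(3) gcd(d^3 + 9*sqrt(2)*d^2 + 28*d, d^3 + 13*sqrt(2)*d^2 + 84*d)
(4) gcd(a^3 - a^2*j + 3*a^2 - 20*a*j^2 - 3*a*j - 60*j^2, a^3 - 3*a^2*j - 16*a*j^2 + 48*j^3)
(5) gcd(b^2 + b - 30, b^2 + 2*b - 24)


(1) = t + 7
(2) = gcd(y*(y + 1)*(y + 3), y^2*(y + 1)) = y^2 + y
(3) = d^2 + 7*sqrt(2)*d
(4) = gcd((a + 3)*(a - 5*j)*(a + 4*j), (a - 4*j)*(a - 3*j)*(a + 4*j)) = a + 4*j
(5) = gcd((b - 5)*(b + 6), (b - 4)*(b + 6)) = b + 6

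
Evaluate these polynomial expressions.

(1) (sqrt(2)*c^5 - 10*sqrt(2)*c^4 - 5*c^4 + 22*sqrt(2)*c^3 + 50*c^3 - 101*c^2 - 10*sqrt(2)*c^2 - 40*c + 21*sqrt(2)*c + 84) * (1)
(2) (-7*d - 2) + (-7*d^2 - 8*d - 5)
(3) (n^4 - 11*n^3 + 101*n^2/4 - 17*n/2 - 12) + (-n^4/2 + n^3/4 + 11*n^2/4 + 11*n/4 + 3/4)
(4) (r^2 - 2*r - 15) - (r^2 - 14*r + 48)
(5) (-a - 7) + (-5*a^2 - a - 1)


(1) = sqrt(2)*c^5 - 10*sqrt(2)*c^4 - 5*c^4 + 22*sqrt(2)*c^3 + 50*c^3 - 101*c^2 - 10*sqrt(2)*c^2 - 40*c + 21*sqrt(2)*c + 84
(2) = -7*d^2 - 15*d - 7
(3) = n^4/2 - 43*n^3/4 + 28*n^2 - 23*n/4 - 45/4
(4) = 12*r - 63
(5) = -5*a^2 - 2*a - 8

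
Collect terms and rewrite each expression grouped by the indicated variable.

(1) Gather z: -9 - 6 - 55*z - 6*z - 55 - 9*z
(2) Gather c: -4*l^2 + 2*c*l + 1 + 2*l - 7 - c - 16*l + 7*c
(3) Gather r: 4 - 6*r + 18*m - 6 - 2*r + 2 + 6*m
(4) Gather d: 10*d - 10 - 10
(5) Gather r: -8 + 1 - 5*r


(1) = -70*z - 70
(2) = c*(2*l + 6) - 4*l^2 - 14*l - 6
(3) = 24*m - 8*r
(4) = 10*d - 20
(5) = -5*r - 7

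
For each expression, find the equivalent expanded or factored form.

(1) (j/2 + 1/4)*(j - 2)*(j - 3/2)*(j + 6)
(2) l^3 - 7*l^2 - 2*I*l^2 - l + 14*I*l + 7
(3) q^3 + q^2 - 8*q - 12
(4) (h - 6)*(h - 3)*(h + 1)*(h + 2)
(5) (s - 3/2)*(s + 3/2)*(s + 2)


(1) = j^4/2 + 3*j^3/2 - 67*j^2/8 + 9*j/2 + 9/2
(2) = (l - 7)*(l - I)^2
(3) = (q - 3)*(q + 2)^2
(4) = h^4 - 6*h^3 - 7*h^2 + 36*h + 36
(5) = s^3 + 2*s^2 - 9*s/4 - 9/2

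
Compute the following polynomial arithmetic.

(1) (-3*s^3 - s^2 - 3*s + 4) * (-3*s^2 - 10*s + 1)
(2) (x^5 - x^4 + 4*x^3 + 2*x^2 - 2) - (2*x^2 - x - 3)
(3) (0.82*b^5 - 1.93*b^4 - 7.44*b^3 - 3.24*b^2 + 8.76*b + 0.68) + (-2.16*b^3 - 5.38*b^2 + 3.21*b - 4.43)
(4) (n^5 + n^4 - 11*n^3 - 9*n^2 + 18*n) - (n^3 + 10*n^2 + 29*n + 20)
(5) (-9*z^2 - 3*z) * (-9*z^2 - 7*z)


(1) = 9*s^5 + 33*s^4 + 16*s^3 + 17*s^2 - 43*s + 4
(2) = x^5 - x^4 + 4*x^3 + x + 1
(3) = 0.82*b^5 - 1.93*b^4 - 9.6*b^3 - 8.62*b^2 + 11.97*b - 3.75
(4) = n^5 + n^4 - 12*n^3 - 19*n^2 - 11*n - 20
(5) = 81*z^4 + 90*z^3 + 21*z^2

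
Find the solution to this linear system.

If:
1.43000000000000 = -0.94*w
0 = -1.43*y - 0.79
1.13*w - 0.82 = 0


Then:
No Solution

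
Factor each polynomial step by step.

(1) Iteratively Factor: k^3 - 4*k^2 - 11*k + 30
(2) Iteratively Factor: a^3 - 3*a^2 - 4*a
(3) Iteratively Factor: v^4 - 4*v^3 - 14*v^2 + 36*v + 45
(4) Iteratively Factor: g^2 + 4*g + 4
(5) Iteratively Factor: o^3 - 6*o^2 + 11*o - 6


(1) = (k - 5)*(k^2 + k - 6) = (k - 5)*(k + 3)*(k - 2)
(2) = (a + 1)*(a^2 - 4*a) = (a - 4)*(a + 1)*(a)
(3) = (v + 1)*(v^3 - 5*v^2 - 9*v + 45) = (v - 3)*(v + 1)*(v^2 - 2*v - 15) = (v - 3)*(v + 1)*(v + 3)*(v - 5)
(4) = (g + 2)*(g + 2)
(5) = (o - 1)*(o^2 - 5*o + 6) = (o - 3)*(o - 1)*(o - 2)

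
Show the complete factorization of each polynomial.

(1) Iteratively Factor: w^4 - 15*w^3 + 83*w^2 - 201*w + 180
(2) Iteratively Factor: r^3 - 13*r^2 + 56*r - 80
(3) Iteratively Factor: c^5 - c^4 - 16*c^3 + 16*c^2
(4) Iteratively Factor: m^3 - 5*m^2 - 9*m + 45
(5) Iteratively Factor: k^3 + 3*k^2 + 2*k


(1) = (w - 4)*(w^3 - 11*w^2 + 39*w - 45) = (w - 4)*(w - 3)*(w^2 - 8*w + 15) = (w - 4)*(w - 3)^2*(w - 5)
(2) = (r - 5)*(r^2 - 8*r + 16) = (r - 5)*(r - 4)*(r - 4)
(3) = (c)*(c^4 - c^3 - 16*c^2 + 16*c) = c*(c + 4)*(c^3 - 5*c^2 + 4*c) = c*(c - 4)*(c + 4)*(c^2 - c) = c^2*(c - 4)*(c + 4)*(c - 1)
(4) = (m + 3)*(m^2 - 8*m + 15) = (m - 3)*(m + 3)*(m - 5)
(5) = (k + 1)*(k^2 + 2*k) = (k + 1)*(k + 2)*(k)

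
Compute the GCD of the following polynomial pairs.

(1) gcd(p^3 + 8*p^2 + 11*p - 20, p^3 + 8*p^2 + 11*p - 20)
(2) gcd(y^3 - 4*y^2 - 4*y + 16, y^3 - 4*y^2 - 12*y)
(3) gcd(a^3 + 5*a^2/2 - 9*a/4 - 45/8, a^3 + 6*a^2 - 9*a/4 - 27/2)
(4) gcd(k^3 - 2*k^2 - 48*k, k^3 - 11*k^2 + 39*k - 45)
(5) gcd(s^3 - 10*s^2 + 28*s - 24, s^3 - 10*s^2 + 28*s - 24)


(1) = p^3 + 8*p^2 + 11*p - 20
(2) = y + 2
(3) = a^2 - 9/4
(4) = 1
(5) = gcd((s - 6)*(s - 2)^2, (s - 6)*(s - 2)^2) = s^3 - 10*s^2 + 28*s - 24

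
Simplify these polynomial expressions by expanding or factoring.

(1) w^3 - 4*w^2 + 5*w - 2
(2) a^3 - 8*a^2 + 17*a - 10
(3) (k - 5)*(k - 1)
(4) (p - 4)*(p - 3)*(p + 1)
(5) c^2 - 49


(1) = (w - 2)*(w - 1)^2
(2) = (a - 5)*(a - 2)*(a - 1)
(3) = k^2 - 6*k + 5
(4) = p^3 - 6*p^2 + 5*p + 12
(5) = (c - 7)*(c + 7)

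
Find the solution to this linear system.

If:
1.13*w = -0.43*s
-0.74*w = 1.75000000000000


Then:
s = 6.21
w = -2.36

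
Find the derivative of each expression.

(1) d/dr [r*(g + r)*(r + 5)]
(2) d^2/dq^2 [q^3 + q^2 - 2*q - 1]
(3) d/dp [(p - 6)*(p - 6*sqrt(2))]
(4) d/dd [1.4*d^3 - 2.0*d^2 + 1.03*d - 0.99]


(1) = r*(g + r) + r*(r + 5) + (g + r)*(r + 5)
(2) = 6*q + 2
(3) = 2*p - 6*sqrt(2) - 6
(4) = 4.2*d^2 - 4.0*d + 1.03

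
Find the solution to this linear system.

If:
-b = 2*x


Then:
b = -2*x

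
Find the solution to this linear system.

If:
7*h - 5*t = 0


Then:
h = 5*t/7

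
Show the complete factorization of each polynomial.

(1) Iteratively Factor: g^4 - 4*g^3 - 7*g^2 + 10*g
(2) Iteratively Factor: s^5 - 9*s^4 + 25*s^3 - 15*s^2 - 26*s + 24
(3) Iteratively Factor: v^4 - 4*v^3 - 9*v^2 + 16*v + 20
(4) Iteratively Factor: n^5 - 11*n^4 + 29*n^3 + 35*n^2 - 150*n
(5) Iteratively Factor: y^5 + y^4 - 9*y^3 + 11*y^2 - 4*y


(1) = (g - 5)*(g^3 + g^2 - 2*g) = g*(g - 5)*(g^2 + g - 2) = g*(g - 5)*(g + 2)*(g - 1)
(2) = (s - 2)*(s^4 - 7*s^3 + 11*s^2 + 7*s - 12) = (s - 4)*(s - 2)*(s^3 - 3*s^2 - s + 3) = (s - 4)*(s - 3)*(s - 2)*(s^2 - 1) = (s - 4)*(s - 3)*(s - 2)*(s - 1)*(s + 1)
(3) = (v + 2)*(v^3 - 6*v^2 + 3*v + 10) = (v + 1)*(v + 2)*(v^2 - 7*v + 10) = (v - 5)*(v + 1)*(v + 2)*(v - 2)
(4) = (n - 3)*(n^4 - 8*n^3 + 5*n^2 + 50*n) = (n - 5)*(n - 3)*(n^3 - 3*n^2 - 10*n) = (n - 5)*(n - 3)*(n + 2)*(n^2 - 5*n) = (n - 5)^2*(n - 3)*(n + 2)*(n)
(5) = (y - 1)*(y^4 + 2*y^3 - 7*y^2 + 4*y) = (y - 1)^2*(y^3 + 3*y^2 - 4*y) = (y - 1)^2*(y + 4)*(y^2 - y) = (y - 1)^3*(y + 4)*(y)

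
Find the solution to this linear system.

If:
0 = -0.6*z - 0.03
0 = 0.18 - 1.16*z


Then:
No Solution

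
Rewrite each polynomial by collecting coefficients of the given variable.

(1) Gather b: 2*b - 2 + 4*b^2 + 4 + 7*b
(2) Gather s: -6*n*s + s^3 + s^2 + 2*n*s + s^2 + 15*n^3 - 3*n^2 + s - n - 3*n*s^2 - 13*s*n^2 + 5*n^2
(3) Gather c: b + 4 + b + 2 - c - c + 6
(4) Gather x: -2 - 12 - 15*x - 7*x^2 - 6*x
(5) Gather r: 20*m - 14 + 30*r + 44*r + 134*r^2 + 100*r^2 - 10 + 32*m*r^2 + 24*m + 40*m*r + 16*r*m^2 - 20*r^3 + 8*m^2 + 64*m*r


(1) = 4*b^2 + 9*b + 2
(2) = 15*n^3 + 2*n^2 - n + s^3 + s^2*(2 - 3*n) + s*(-13*n^2 - 4*n + 1)
(3) = 2*b - 2*c + 12
(4) = -7*x^2 - 21*x - 14
(5) = 8*m^2 + 44*m - 20*r^3 + r^2*(32*m + 234) + r*(16*m^2 + 104*m + 74) - 24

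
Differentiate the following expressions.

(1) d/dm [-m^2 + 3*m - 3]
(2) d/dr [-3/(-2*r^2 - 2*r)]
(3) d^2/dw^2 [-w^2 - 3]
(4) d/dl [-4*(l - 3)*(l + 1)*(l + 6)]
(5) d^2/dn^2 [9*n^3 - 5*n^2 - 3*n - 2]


(1) = 3 - 2*m
(2) = 3*(-2*r - 1)/(2*r^2*(r + 1)^2)
(3) = -2
(4) = -12*l^2 - 32*l + 60
(5) = 54*n - 10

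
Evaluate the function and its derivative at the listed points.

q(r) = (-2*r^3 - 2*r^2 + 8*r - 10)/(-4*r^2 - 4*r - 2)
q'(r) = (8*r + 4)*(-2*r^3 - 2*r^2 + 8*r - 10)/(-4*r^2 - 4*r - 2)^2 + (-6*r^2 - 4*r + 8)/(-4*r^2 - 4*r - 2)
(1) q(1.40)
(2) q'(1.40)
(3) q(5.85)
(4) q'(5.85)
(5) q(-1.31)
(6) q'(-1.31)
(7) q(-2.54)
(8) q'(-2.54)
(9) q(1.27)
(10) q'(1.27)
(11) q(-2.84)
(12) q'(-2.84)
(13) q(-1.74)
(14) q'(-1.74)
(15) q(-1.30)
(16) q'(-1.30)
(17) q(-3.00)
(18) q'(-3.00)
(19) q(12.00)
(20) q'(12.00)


(1) = 0.53
(2) = 0.08
(3) = 2.66
(4) = 0.53
(5) = 5.36
(6) = 8.77
(7) = 0.59
(8) = 1.71
(9) = 0.53
(10) = -0.05
(11) = 0.13
(12) = 1.38
(13) = 2.72
(14) = 4.22
(15) = 5.45
(16) = 8.93
(17) = -0.08
(18) = 1.25
(19) = 5.84
(20) = 0.51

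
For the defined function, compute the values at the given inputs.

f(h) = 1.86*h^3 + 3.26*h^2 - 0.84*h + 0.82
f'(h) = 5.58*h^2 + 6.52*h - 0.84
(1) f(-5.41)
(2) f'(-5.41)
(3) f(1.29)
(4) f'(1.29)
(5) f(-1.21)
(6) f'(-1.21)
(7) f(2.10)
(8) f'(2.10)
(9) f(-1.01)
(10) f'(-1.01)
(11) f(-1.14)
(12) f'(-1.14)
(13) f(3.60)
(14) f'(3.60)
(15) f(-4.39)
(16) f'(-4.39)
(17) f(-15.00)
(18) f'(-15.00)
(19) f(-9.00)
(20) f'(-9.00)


(1) = -193.73
(2) = 127.20
(3) = 9.15
(4) = 16.86
(5) = 3.31
(6) = -0.56
(7) = 30.66
(8) = 37.46
(9) = 3.08
(10) = -1.73
(11) = 3.26
(12) = -1.02
(13) = 126.83
(14) = 94.95
(15) = -90.03
(16) = 78.08
(17) = -5530.58
(18) = 1156.86
(19) = -1083.50
(20) = 392.46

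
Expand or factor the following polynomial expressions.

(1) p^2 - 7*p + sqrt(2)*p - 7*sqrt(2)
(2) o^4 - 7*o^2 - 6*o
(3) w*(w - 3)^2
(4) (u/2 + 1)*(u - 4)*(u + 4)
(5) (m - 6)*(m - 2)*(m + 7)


(1) = (p - 7)*(p + sqrt(2))
(2) = o*(o - 3)*(o + 1)*(o + 2)
(3) = w^3 - 6*w^2 + 9*w
(4) = u^3/2 + u^2 - 8*u - 16
(5) = m^3 - m^2 - 44*m + 84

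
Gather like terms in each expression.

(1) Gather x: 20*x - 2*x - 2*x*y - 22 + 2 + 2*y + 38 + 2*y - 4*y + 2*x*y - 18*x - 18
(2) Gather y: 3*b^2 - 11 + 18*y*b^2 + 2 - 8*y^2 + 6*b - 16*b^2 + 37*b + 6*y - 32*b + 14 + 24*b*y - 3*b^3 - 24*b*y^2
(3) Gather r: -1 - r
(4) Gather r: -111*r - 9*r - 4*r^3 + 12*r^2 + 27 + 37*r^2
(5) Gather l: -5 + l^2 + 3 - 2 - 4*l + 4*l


(1) = 0
(2) = -3*b^3 - 13*b^2 + 11*b + y^2*(-24*b - 8) + y*(18*b^2 + 24*b + 6) + 5
(3) = -r - 1
(4) = -4*r^3 + 49*r^2 - 120*r + 27
(5) = l^2 - 4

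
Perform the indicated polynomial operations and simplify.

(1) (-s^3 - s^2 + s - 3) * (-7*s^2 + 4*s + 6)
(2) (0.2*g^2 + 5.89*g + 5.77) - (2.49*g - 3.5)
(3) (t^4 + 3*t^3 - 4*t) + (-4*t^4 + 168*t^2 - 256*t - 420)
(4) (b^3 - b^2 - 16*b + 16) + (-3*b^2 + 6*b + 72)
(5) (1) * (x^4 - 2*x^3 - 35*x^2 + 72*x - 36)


(1) = 7*s^5 + 3*s^4 - 17*s^3 + 19*s^2 - 6*s - 18
(2) = 0.2*g^2 + 3.4*g + 9.27
(3) = -3*t^4 + 3*t^3 + 168*t^2 - 260*t - 420
(4) = b^3 - 4*b^2 - 10*b + 88
(5) = x^4 - 2*x^3 - 35*x^2 + 72*x - 36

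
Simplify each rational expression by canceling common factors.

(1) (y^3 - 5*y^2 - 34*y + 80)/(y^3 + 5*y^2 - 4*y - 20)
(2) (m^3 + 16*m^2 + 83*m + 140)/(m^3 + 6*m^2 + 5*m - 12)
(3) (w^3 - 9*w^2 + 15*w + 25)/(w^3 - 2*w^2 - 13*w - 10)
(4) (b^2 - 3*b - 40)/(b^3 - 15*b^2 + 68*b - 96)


(1) = (y - 8)/(y + 2)
(2) = (m^2 + 12*m + 35)/(m^2 + 2*m - 3)
(3) = (w - 5)/(w + 2)
(4) = (b + 5)/(b^2 - 7*b + 12)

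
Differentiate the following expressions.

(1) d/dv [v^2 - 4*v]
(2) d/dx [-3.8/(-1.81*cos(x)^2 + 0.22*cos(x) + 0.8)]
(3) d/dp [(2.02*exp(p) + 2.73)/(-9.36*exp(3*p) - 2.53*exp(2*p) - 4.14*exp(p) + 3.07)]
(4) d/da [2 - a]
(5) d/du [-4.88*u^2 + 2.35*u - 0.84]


(1) = 2*v - 4
(2) = (13.756*cos(x) - 0.836)*sin(x)/(-1.81*cos(x)^2 + 0.22*cos(x) + 0.8)^2
(3) = (37.8144*exp(3*p) + 81.769*exp(2*p) + 13.8138*exp(p) + 17.5036)*exp(p)/(87.6096*exp(6*p) + 47.3616*exp(5*p) + 83.9017*exp(4*p) - 36.522*exp(3*p) + 1.6054*exp(2*p) - 25.4196*exp(p) + 9.4249)
(4) = -1
(5) = 2.35 - 9.76*u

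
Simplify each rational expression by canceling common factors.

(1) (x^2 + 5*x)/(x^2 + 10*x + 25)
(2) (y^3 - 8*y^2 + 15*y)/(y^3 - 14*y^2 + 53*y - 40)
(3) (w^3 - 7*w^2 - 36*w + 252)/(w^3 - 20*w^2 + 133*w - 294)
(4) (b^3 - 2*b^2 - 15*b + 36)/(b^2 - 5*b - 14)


(1) = x/(x + 5)
(2) = (y^2 - 3*y)/(y^2 - 9*y + 8)
(3) = (w + 6)/(w - 7)
(4) = (b^3 - 2*b^2 - 15*b + 36)/(b^2 - 5*b - 14)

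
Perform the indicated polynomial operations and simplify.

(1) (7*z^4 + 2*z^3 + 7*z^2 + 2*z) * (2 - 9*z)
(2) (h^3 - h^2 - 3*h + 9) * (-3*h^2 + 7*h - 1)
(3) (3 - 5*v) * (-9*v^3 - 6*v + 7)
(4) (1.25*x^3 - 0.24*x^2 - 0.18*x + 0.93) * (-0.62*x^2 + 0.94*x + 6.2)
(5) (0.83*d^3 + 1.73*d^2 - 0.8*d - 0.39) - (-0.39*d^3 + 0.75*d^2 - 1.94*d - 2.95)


(1) = -63*z^5 - 4*z^4 - 59*z^3 - 4*z^2 + 4*z
(2) = -3*h^5 + 10*h^4 + h^3 - 47*h^2 + 66*h - 9
(3) = 45*v^4 - 27*v^3 + 30*v^2 - 53*v + 21
(4) = -0.775*x^5 + 1.3238*x^4 + 7.636*x^3 - 2.2338*x^2 - 0.2418*x + 5.766
(5) = 1.22*d^3 + 0.98*d^2 + 1.14*d + 2.56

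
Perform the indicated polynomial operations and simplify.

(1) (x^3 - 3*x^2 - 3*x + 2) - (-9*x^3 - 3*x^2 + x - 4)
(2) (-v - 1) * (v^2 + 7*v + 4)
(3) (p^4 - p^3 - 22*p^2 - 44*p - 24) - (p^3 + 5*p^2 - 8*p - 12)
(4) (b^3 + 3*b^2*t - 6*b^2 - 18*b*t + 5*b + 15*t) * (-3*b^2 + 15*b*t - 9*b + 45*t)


(1) = 10*x^3 - 4*x + 6
(2) = -v^3 - 8*v^2 - 11*v - 4
(3) = p^4 - 2*p^3 - 27*p^2 - 36*p - 12
(4) = -3*b^5 + 6*b^4*t + 9*b^4 + 45*b^3*t^2 - 18*b^3*t + 39*b^3 - 135*b^2*t^2 - 78*b^2*t - 45*b^2 - 585*b*t^2 + 90*b*t + 675*t^2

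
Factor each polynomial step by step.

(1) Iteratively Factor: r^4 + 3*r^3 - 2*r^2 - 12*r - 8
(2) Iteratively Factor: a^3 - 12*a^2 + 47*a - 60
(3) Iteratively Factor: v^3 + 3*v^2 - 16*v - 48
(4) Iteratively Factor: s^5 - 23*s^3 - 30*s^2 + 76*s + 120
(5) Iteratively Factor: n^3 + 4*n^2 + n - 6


(1) = (r + 1)*(r^3 + 2*r^2 - 4*r - 8) = (r + 1)*(r + 2)*(r^2 - 4) = (r + 1)*(r + 2)^2*(r - 2)
(2) = (a - 4)*(a^2 - 8*a + 15) = (a - 4)*(a - 3)*(a - 5)
(3) = (v + 3)*(v^2 - 16) = (v - 4)*(v + 3)*(v + 4)
(4) = (s - 5)*(s^4 + 5*s^3 + 2*s^2 - 20*s - 24) = (s - 5)*(s + 3)*(s^3 + 2*s^2 - 4*s - 8) = (s - 5)*(s + 2)*(s + 3)*(s^2 - 4) = (s - 5)*(s - 2)*(s + 2)*(s + 3)*(s + 2)
(5) = (n - 1)*(n^2 + 5*n + 6) = (n - 1)*(n + 2)*(n + 3)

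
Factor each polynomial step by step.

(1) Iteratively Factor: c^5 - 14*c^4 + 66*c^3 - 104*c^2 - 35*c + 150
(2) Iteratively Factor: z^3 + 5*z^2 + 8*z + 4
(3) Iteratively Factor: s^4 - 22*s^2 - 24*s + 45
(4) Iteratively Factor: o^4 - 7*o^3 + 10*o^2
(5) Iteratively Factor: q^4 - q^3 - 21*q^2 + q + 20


(1) = (c - 2)*(c^4 - 12*c^3 + 42*c^2 - 20*c - 75) = (c - 5)*(c - 2)*(c^3 - 7*c^2 + 7*c + 15) = (c - 5)^2*(c - 2)*(c^2 - 2*c - 3) = (c - 5)^2*(c - 2)*(c + 1)*(c - 3)
(2) = (z + 2)*(z^2 + 3*z + 2) = (z + 2)^2*(z + 1)
(3) = (s + 3)*(s^3 - 3*s^2 - 13*s + 15) = (s + 3)^2*(s^2 - 6*s + 5) = (s - 5)*(s + 3)^2*(s - 1)
(4) = (o)*(o^3 - 7*o^2 + 10*o) = o*(o - 5)*(o^2 - 2*o) = o*(o - 5)*(o - 2)*(o)
(5) = (q + 4)*(q^3 - 5*q^2 - q + 5) = (q - 5)*(q + 4)*(q^2 - 1) = (q - 5)*(q + 1)*(q + 4)*(q - 1)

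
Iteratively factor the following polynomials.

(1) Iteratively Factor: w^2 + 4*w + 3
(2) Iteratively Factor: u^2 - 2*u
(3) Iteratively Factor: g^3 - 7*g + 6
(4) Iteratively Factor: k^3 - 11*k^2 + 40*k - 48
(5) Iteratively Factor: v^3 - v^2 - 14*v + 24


(1) = (w + 3)*(w + 1)
(2) = (u - 2)*(u)
(3) = (g - 2)*(g^2 + 2*g - 3) = (g - 2)*(g - 1)*(g + 3)
(4) = (k - 4)*(k^2 - 7*k + 12) = (k - 4)*(k - 3)*(k - 4)
(5) = (v + 4)*(v^2 - 5*v + 6) = (v - 2)*(v + 4)*(v - 3)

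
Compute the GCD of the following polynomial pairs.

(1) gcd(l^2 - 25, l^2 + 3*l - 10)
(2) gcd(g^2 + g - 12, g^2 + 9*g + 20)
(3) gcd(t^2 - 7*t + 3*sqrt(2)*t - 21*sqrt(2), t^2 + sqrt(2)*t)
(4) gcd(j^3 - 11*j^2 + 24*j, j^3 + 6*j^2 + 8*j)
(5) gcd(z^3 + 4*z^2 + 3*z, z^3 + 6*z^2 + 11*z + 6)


(1) = l + 5
(2) = gcd((g - 3)*(g + 4), (g + 4)*(g + 5)) = g + 4
(3) = gcd((t - 7)*(t + 3*sqrt(2)), t*(t + sqrt(2))) = 1
(4) = j
(5) = z^2 + 4*z + 3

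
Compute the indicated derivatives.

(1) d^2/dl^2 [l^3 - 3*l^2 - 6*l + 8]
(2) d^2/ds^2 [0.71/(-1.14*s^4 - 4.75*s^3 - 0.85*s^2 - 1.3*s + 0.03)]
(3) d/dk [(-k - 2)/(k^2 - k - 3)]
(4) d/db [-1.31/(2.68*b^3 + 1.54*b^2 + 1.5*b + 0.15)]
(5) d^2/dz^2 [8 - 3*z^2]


(1) = 6*l - 6
(2) = ((9.7128*s^2 + 20.235*s + 1.207)*(1.14*s^4 + 4.75*s^3 + 0.85*s^2 + 1.3*s - 0.03) - 0.71*(4.56*s^3 + 14.25*s^2 + 1.7*s + 1.3)*(9.12*s^3 + 28.5*s^2 + 3.4*s + 2.6))/(1.14*s^4 + 4.75*s^3 + 0.85*s^2 + 1.3*s - 0.03)^3
(3) = (-k^2 + k + (k + 2)*(2*k - 1) + 3)/(-k^2 + k + 3)^2
(4) = (10.5324*b^2 + 4.0348*b + 1.965)/(2.68*b^3 + 1.54*b^2 + 1.5*b + 0.15)^2
(5) = -6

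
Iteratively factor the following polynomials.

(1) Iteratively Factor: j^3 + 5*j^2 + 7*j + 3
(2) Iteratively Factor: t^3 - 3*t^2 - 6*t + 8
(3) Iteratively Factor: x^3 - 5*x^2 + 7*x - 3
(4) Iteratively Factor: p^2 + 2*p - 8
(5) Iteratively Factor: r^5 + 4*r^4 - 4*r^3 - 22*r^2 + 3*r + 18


(1) = (j + 1)*(j^2 + 4*j + 3) = (j + 1)*(j + 3)*(j + 1)
(2) = (t + 2)*(t^2 - 5*t + 4) = (t - 1)*(t + 2)*(t - 4)
(3) = (x - 1)*(x^2 - 4*x + 3) = (x - 1)^2*(x - 3)
(4) = (p - 2)*(p + 4)
(5) = (r + 3)*(r^4 + r^3 - 7*r^2 - r + 6) = (r + 3)^2*(r^3 - 2*r^2 - r + 2) = (r - 2)*(r + 3)^2*(r^2 - 1) = (r - 2)*(r + 1)*(r + 3)^2*(r - 1)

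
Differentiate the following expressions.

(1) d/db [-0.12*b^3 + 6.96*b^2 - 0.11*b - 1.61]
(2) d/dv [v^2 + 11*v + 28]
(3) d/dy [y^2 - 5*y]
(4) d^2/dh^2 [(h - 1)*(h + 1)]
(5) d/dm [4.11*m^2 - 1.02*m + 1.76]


(1) = -0.36*b^2 + 13.92*b - 0.11
(2) = 2*v + 11
(3) = 2*y - 5
(4) = 2
(5) = 8.22*m - 1.02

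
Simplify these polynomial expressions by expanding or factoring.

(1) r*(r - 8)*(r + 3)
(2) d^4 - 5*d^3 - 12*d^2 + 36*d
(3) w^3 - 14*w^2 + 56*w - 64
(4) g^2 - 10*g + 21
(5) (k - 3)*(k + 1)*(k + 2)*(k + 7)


(1) = r^3 - 5*r^2 - 24*r
(2) = d*(d - 6)*(d - 2)*(d + 3)
(3) = (w - 8)*(w - 4)*(w - 2)
(4) = (g - 7)*(g - 3)
(5) = k^4 + 7*k^3 - 7*k^2 - 55*k - 42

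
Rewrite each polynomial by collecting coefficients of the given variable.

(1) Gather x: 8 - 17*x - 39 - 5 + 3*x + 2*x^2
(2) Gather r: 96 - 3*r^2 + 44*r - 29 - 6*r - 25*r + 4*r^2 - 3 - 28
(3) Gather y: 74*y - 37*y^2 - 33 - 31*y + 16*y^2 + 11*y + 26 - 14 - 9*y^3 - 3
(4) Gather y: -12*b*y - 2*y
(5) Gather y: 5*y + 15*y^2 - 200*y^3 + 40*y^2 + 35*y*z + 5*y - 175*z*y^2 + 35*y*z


(1) = 2*x^2 - 14*x - 36
(2) = r^2 + 13*r + 36
(3) = -9*y^3 - 21*y^2 + 54*y - 24
(4) = y*(-12*b - 2)
(5) = -200*y^3 + y^2*(55 - 175*z) + y*(70*z + 10)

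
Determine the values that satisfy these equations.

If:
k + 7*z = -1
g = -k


Then:
g = 7*z + 1
k = -7*z - 1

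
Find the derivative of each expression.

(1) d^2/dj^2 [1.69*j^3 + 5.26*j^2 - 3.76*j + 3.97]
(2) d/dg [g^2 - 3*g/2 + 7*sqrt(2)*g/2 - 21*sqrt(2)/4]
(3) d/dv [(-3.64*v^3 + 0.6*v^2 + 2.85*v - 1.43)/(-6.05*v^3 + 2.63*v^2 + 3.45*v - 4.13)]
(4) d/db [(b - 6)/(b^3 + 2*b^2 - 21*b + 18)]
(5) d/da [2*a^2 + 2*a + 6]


(1) = 10.14*j + 10.52
(2) = 2*g - 3/2 + 7*sqrt(2)/2
(3) = (-5.9432*v^4 + 9.369*v^3 + 13.7196*v^2 + 2.5658*v - 6.837)/(36.6025*v^6 - 31.823*v^5 - 34.8281*v^4 + 68.12*v^3 - 9.8213*v^2 - 28.497*v + 17.0569)
(4) = (b^3 + 2*b^2 - 21*b - (b - 6)*(3*b^2 + 4*b - 21) + 18)/(b^3 + 2*b^2 - 21*b + 18)^2
(5) = 4*a + 2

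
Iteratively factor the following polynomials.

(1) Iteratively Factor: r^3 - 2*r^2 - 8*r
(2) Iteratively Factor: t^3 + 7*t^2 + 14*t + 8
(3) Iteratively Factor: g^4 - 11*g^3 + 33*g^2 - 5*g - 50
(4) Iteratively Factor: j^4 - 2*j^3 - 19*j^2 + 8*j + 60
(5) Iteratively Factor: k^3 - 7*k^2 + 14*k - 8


(1) = (r)*(r^2 - 2*r - 8) = r*(r - 4)*(r + 2)
(2) = (t + 2)*(t^2 + 5*t + 4) = (t + 2)*(t + 4)*(t + 1)
(3) = (g - 2)*(g^3 - 9*g^2 + 15*g + 25) = (g - 2)*(g + 1)*(g^2 - 10*g + 25) = (g - 5)*(g - 2)*(g + 1)*(g - 5)
(4) = (j - 5)*(j^3 + 3*j^2 - 4*j - 12) = (j - 5)*(j + 3)*(j^2 - 4) = (j - 5)*(j + 2)*(j + 3)*(j - 2)
(5) = (k - 1)*(k^2 - 6*k + 8) = (k - 2)*(k - 1)*(k - 4)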